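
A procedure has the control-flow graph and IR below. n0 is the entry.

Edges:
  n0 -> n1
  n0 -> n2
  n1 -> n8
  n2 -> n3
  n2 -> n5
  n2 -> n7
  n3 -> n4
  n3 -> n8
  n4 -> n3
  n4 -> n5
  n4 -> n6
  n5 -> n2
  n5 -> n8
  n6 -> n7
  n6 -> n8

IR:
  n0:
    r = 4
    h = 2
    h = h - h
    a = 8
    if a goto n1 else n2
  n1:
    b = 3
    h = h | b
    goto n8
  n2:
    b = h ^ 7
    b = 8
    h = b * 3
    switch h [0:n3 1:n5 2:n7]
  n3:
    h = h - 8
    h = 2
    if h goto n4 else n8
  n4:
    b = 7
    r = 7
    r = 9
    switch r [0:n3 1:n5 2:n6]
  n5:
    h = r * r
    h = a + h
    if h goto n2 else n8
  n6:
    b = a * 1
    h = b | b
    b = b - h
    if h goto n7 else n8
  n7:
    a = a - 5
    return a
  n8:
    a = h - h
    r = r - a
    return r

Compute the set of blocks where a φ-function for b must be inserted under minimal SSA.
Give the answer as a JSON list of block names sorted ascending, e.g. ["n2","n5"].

Answer: ["n2", "n3", "n5", "n7", "n8"]

Working:
idom tree: n1←n0 n2←n0 n3←n2 n4←n3 n5←n2 n6←n4 n7←n2 n8←n0
Join-block Dom:
  n2: preds {n0,n5}: {n0} ∩ {n0,n2,n5} = {n0}; idom=n0
  n3: preds {n2,n4}: {n0,n2} ∩ {n0,n2,n3,n4} = {n0,n2}; idom=n2
  n5: preds {n2,n4}: {n0,n2} ∩ {n0,n2,n3,n4} = {n0,n2}; idom=n2
  n7: preds {n2,n6}: {n0,n2} ∩ {n0,n2,n3,n4,n6} = {n0,n2}; idom=n2
  n8: preds {n1,n3,n5,n6}: {n0,n1} ∩ {n0,n2,n3} ∩ {n0,n2,n5} ∩ {n0,n2,n3,n4,n6} = {n0}; idom=n0

DF walk-up:
  join n2 pred n0: · stop@n0
  join n2 pred n5: n5→n2 stop@n0
  join n3 pred n2: · stop@n2
  join n3 pred n4: n4→n3 stop@n2
  join n5 pred n2: · stop@n2
  join n5 pred n4: n4→n3 stop@n2
  join n7 pred n2: · stop@n2
  join n7 pred n6: n6→n4→n3 stop@n2
  join n8 pred n1: n1 stop@n0
  join n8 pred n3: n3→n2 stop@n0
  join n8 pred n5: n5→n2 stop@n0
  join n8 pred n6: n6→n4→n3→n2 stop@n0
  DF(n0)=∅
  DF(n1)={n8}
  DF(n2)={n2,n8}
  DF(n3)={n3,n5,n7,n8}
  DF(n4)={n3,n5,n7,n8}
  DF(n5)={n2,n8}
  DF(n6)={n7,n8}
  DF(n7)=∅
  DF(n8)=∅

φ for b: defs {n1,n2,n4,n6}
  DF⁺ = {n2,n3,n5,n7,n8}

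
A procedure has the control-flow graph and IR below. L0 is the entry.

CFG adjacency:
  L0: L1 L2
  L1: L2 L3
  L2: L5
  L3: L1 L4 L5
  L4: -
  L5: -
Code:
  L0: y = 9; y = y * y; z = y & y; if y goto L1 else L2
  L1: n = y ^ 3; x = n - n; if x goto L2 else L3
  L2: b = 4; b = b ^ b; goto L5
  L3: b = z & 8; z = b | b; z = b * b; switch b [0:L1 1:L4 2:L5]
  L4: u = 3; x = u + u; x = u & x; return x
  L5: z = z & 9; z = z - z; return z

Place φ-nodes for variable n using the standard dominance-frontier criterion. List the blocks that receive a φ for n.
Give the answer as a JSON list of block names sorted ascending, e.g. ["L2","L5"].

idom tree: L1←L0 L2←L0 L3←L1 L4←L3 L5←L0
Dom∩ at merges:
  L1: preds {L0,L3}: {L0} ∩ {L0,L1,L3} = {L0}; idom=L0
  L2: preds {L0,L1}: {L0} ∩ {L0,L1} = {L0}; idom=L0
  L5: preds {L2,L3}: {L0,L2} ∩ {L0,L1,L3} = {L0}; idom=L0

DF derivation:
  join L1 pred L0: · stop@L0
  join L1 pred L3: L3→L1 stop@L0
  join L2 pred L0: · stop@L0
  join L2 pred L1: L1 stop@L0
  join L5 pred L2: L2 stop@L0
  join L5 pred L3: L3→L1 stop@L0
  L0 → ∅
  L1 → {L1,L2,L5}
  L2 → {L5}
  L3 → {L1,L5}
  L4 → ∅
  L5 → ∅

φ for n: defs {L1}
  DF⁺ = {L1,L2,L5}

Answer: ["L1", "L2", "L5"]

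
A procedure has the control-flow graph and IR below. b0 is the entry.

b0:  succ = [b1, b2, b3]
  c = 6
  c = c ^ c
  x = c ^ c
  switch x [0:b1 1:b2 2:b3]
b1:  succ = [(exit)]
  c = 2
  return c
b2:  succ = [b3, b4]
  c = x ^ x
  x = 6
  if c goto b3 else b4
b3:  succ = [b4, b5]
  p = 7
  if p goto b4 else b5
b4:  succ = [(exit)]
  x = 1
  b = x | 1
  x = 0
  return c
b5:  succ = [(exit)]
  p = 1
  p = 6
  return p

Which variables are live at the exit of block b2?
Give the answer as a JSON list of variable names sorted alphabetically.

Answer: ["c"]

Derivation:
Block summaries:
  b0 def {c,x} use ∅
  b1 def {c} use ∅
  b2 def {c,x} use {x}
  b3 def {p} use ∅
  b4 def {b,x} use {c}
  b5 def {p} use ∅

Liveness:
  b0 li=∅ lo={c,x}
  b1 li=∅ lo=∅
  b2 li={x} lo={c}
  b3 li={c} lo={c}
  b4 li={c} lo=∅
  b5 li=∅ lo=∅

live-out(b2) = ["c"]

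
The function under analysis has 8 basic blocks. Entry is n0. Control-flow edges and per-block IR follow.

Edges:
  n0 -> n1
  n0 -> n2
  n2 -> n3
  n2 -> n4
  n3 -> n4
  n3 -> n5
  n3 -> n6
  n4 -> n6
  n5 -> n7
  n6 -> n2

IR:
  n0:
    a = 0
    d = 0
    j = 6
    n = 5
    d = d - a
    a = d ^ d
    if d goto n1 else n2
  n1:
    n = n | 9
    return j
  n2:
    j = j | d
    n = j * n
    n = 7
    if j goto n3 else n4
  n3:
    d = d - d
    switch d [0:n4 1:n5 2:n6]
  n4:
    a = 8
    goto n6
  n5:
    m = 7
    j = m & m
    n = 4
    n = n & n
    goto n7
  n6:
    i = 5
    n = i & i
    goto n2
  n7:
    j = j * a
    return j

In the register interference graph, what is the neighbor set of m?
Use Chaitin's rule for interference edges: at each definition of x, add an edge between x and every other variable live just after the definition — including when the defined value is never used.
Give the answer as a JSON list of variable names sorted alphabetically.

def/use:
  n0 def {a,d,j,n} use ∅
  n1 def {n} use {j,n}
  n2 def {j,n} use {d,j,n}
  n3 def {d} use {d}
  n4 def {a} use ∅
  n5 def {j,m,n} use ∅
  n6 def {i,n} use ∅
  n7 def {j} use {a,j}

Backward fixpoint:
  n0: in=∅ out={a,d,j,n}
  n1: in={j,n} out=∅
  n2: in={a,d,j,n} out={a,d,j}
  n3: in={a,d,j} out={a,d,j}
  n4: in={d,j} out={a,d,j}
  n5: in={a} out={a,j}
  n6: in={a,d,j} out={a,d,j,n}
  n7: in={a,j} out=∅

Interfere edges:
  a: {d,i,j,m,n}
  d: {a,i,j,n}
  i: {a,d,j}
  j: {a,d,i,n}
  m: {a}
  n: {a,d,j}

N(m) = ["a"]

Answer: ["a"]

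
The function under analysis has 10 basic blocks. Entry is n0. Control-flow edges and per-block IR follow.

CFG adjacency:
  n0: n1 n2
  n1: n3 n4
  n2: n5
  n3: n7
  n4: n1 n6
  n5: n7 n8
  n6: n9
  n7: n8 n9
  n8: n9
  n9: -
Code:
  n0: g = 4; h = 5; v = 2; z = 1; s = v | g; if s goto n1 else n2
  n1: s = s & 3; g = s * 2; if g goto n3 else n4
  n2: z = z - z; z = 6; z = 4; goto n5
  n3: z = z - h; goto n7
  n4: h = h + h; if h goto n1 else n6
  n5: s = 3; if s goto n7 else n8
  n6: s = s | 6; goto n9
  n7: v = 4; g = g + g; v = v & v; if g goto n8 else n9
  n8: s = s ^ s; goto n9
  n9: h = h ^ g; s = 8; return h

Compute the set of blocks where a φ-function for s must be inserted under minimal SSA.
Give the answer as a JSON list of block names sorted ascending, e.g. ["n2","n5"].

Answer: ["n1", "n7", "n8", "n9"]

Derivation:
idom tree: n1←n0 n2←n0 n3←n1 n4←n1 n5←n2 n6←n4 n7←n0 n8←n0 n9←n0
Dom∩ at merges:
  n1: preds {n0,n4}: {n0} ∩ {n0,n1,n4} = {n0}; idom=n0
  n7: preds {n3,n5}: {n0,n1,n3} ∩ {n0,n2,n5} = {n0}; idom=n0
  n8: preds {n5,n7}: {n0,n2,n5} ∩ {n0,n7} = {n0}; idom=n0
  n9: preds {n6,n7,n8}: {n0,n1,n4,n6} ∩ {n0,n7} ∩ {n0,n8} = {n0}; idom=n0

DF walk-up:
  n1←n0: walk · to n0
  n1←n4: walk n4→n1 to n0
  n7←n3: walk n3→n1 to n0
  n7←n5: walk n5→n2 to n0
  n8←n5: walk n5→n2 to n0
  n8←n7: walk n7 to n0
  n9←n6: walk n6→n4→n1 to n0
  n9←n7: walk n7 to n0
  n9←n8: walk n8 to n0
  DF(n0)=∅
  DF(n1)={n1,n7,n9}
  DF(n2)={n7,n8}
  DF(n3)={n7}
  DF(n4)={n1,n9}
  DF(n5)={n7,n8}
  DF(n6)={n9}
  DF(n7)={n8,n9}
  DF(n8)={n9}
  DF(n9)=∅

φ for s: defs {n0,n1,n5,n6,n8,n9}
  DF⁺ = {n1,n7,n8,n9}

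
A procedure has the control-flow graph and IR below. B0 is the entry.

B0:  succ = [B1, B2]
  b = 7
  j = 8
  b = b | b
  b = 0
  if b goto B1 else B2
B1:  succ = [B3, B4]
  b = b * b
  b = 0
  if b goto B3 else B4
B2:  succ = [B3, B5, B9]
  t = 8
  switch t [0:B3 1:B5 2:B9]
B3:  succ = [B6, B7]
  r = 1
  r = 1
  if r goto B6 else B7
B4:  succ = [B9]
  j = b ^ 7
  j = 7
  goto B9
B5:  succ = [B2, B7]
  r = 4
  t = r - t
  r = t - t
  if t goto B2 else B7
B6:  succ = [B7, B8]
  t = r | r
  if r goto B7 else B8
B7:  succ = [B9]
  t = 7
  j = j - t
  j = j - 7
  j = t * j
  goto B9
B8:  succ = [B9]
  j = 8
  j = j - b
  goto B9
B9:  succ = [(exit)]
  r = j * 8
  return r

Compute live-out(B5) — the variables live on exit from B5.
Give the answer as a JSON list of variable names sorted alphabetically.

Per-block:
  B0: def={b,j} ue=∅
  B1: def={b} ue={b}
  B2: def={t} ue=∅
  B3: def={r} ue=∅
  B4: def={j} ue={b}
  B5: def={r,t} ue={t}
  B6: def={t} ue={r}
  B7: def={j,t} ue={j}
  B8: def={j} ue={b}
  B9: def={r} ue={j}

Backward fixpoint:
  B0: in=∅ out={b,j}
  B1: in={b,j} out={b,j}
  B2: in={b,j} out={b,j,t}
  B3: in={b,j} out={b,j,r}
  B4: in={b} out={j}
  B5: in={b,j,t} out={b,j}
  B6: in={b,j,r} out={b,j}
  B7: in={j} out={j}
  B8: in={b} out={j}
  B9: in={j} out=∅

live-out(B5) = ["b", "j"]

Answer: ["b", "j"]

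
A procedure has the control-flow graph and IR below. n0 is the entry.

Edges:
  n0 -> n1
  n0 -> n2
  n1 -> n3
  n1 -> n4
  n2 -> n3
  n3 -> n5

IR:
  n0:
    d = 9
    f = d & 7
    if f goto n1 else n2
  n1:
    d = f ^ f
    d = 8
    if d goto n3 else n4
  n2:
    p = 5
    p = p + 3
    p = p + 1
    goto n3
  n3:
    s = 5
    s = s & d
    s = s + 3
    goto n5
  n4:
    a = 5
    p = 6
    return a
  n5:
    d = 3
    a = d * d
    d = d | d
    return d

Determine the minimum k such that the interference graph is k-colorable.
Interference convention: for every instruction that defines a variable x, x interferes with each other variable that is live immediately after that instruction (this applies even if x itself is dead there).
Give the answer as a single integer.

Answer: 3

Analysis:
def/use:
  n0 def {d,f} use ∅
  n1 def {d} use {f}
  n2 def {p} use ∅
  n3 def {s} use {d}
  n4 def {a,p} use ∅
  n5 def {a,d} use ∅

Backward fixpoint:
  live n0: ∅→{d,f}
  live n1: {f}→{d}
  live n2: {d}→{d}
  live n3: {d}→∅
  live n4: ∅→∅
  live n5: ∅→∅

Interference:
  a↔{d,p}
  d↔{a,f,p,s}
  f↔{d}
  p↔{a,d}
  s↔{d}

Registers:
  clique {a,d,p} ⇒ need ≥ 3
  assign a→c1 d→c0 f→c1 p→c2 s→c1 — no edge inside a register ⇒ χ ≤ 3
  χ = 3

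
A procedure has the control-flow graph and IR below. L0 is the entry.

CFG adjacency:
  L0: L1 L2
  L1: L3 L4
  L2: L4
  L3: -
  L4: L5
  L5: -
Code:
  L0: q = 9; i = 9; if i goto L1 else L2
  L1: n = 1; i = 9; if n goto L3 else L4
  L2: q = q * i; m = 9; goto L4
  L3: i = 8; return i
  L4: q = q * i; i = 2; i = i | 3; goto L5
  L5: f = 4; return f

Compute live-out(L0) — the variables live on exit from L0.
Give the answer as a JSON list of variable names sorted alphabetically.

def/use:
  L0: {i,q} / ∅
  L1: {i,n} / ∅
  L2: {m,q} / {i,q}
  L3: {i} / ∅
  L4: {i,q} / {i,q}
  L5: {f} / ∅

Backward fixpoint:
  live L0: ∅→{i,q}
  live L1: {q}→{i,q}
  live L2: {i,q}→{i,q}
  live L3: ∅→∅
  live L4: {i,q}→∅
  live L5: ∅→∅

live-out(L0) = ["i", "q"]

Answer: ["i", "q"]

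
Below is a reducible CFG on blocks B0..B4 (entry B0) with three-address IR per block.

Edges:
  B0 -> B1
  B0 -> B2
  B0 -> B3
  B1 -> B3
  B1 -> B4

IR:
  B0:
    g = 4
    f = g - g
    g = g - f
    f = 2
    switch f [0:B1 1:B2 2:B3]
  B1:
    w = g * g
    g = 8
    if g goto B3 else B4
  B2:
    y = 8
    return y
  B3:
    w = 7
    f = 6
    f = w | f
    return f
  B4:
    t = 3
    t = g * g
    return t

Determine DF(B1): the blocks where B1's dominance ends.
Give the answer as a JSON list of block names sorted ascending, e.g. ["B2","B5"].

idom tree: B1←B0 B2←B0 B3←B0 B4←B1
Dom∩ at merges:
  B3: preds {B0,B1}: {B0} ∩ {B0,B1} = {B0}; idom=B0

DF walk-up:
  join B3 pred B0: · stop@B0
  join B3 pred B1: B1 stop@B0
  B0 → ∅
  B1 → {B3}
  B2 → ∅
  B3 → ∅
  B4 → ∅

DF(B1) = ["B3"]

Answer: ["B3"]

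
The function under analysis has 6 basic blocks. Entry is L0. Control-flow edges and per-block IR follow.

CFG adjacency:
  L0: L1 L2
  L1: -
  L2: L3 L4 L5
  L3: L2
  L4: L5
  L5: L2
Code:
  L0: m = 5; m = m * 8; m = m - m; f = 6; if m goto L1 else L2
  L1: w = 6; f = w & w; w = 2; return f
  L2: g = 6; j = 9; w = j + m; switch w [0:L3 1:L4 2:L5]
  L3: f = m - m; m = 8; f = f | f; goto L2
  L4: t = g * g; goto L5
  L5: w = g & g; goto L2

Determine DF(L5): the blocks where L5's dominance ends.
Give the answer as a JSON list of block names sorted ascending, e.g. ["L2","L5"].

Answer: ["L2"]

Derivation:
idom tree: L1←L0 L2←L0 L3←L2 L4←L2 L5←L2
Dom∩ at merges:
  L2: preds {L0,L3,L5}: {L0} ∩ {L0,L2,L3} ∩ {L0,L2,L5} = {L0}; idom=L0
  L5: preds {L2,L4}: {L0,L2} ∩ {L0,L2,L4} = {L0,L2}; idom=L2

Frontier:
  L2←L0: walk · to L0
  L2←L3: walk L3→L2 to L0
  L2←L5: walk L5→L2 to L0
  L5←L2: walk · to L2
  L5←L4: walk L4 to L2
  DF(L0)=∅
  DF(L1)=∅
  DF(L2)={L2}
  DF(L3)={L2}
  DF(L4)={L5}
  DF(L5)={L2}

DF(L5) = ["L2"]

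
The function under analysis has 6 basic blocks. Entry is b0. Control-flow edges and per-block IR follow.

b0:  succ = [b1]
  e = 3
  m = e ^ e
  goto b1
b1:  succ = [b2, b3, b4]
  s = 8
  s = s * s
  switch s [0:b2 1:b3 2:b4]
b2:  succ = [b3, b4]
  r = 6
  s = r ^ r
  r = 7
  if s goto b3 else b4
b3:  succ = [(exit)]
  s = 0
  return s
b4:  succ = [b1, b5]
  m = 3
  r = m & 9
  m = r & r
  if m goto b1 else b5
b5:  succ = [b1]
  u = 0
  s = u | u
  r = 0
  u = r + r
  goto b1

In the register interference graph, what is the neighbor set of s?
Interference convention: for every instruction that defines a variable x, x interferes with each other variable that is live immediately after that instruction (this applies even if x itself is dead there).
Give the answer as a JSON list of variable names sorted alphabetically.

Answer: ["r"]

Derivation:
Per-block:
  b0: def={e,m} ue=∅
  b1: def={s} ue=∅
  b2: def={r,s} ue=∅
  b3: def={s} ue=∅
  b4: def={m,r} ue=∅
  b5: def={r,s,u} ue=∅

Liveness:
  live b0: ∅→∅
  live b1: ∅→∅
  live b2: ∅→∅
  live b3: ∅→∅
  live b4: ∅→∅
  live b5: ∅→∅

Interference:
  e — ∅
  m — ∅
  r — {s}
  s — {r}
  u — ∅

N(s) = ["r"]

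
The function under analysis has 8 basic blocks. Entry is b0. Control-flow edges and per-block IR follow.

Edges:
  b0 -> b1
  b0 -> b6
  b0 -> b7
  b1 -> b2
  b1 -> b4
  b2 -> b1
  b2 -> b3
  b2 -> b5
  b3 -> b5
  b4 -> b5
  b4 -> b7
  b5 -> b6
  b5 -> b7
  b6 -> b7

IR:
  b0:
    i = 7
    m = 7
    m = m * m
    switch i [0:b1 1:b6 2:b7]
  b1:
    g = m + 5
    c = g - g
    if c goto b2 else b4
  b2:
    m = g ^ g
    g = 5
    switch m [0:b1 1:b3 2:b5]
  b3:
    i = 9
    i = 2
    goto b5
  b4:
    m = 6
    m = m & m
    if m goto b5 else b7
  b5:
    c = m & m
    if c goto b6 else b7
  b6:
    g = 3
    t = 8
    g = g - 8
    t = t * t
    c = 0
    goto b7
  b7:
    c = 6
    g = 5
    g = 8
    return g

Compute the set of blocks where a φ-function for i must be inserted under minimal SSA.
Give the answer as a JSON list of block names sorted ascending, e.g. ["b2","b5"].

idom tree: b1←b0 b2←b1 b3←b2 b4←b1 b5←b1 b6←b0 b7←b0
Dom∩ at merges:
  b1: preds {b0,b2}: {b0} ∩ {b0,b1,b2} = {b0}; idom=b0
  b5: preds {b2,b3,b4}: {b0,b1,b2} ∩ {b0,b1,b2,b3} ∩ {b0,b1,b4} = {b0,b1}; idom=b1
  b6: preds {b0,b5}: {b0} ∩ {b0,b1,b5} = {b0}; idom=b0
  b7: preds {b0,b4,b5,b6}: {b0} ∩ {b0,b1,b4} ∩ {b0,b1,b5} ∩ {b0,b6} = {b0}; idom=b0

DF walk-up:
  join b1 pred b0: · stop@b0
  join b1 pred b2: b2→b1 stop@b0
  join b5 pred b2: b2 stop@b1
  join b5 pred b3: b3→b2 stop@b1
  join b5 pred b4: b4 stop@b1
  join b6 pred b0: · stop@b0
  join b6 pred b5: b5→b1 stop@b0
  join b7 pred b0: · stop@b0
  join b7 pred b4: b4→b1 stop@b0
  join b7 pred b5: b5→b1 stop@b0
  join b7 pred b6: b6 stop@b0
  b0 → ∅
  b1 → {b1,b6,b7}
  b2 → {b1,b5}
  b3 → {b5}
  b4 → {b5,b7}
  b5 → {b6,b7}
  b6 → {b7}
  b7 → ∅

φ for i: defs {b0,b3}
  DF⁺ = {b5,b6,b7}

Answer: ["b5", "b6", "b7"]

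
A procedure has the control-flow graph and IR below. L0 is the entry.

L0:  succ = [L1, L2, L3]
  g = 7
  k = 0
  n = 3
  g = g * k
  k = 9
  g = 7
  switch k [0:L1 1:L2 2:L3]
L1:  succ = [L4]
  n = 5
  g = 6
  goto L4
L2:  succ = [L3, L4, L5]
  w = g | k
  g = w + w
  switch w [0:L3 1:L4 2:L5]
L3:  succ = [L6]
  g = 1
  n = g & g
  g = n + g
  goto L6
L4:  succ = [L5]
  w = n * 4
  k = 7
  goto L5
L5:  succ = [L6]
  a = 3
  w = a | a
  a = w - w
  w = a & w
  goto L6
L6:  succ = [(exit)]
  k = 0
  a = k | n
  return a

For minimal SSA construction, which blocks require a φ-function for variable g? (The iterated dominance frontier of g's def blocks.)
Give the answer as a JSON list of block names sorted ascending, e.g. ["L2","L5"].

idom tree: L1←L0 L2←L0 L3←L0 L4←L0 L5←L0 L6←L0
Join-block Dom:
  L3: preds {L0,L2}: {L0} ∩ {L0,L2} = {L0}; idom=L0
  L4: preds {L1,L2}: {L0,L1} ∩ {L0,L2} = {L0}; idom=L0
  L5: preds {L2,L4}: {L0,L2} ∩ {L0,L4} = {L0}; idom=L0
  L6: preds {L3,L5}: {L0,L3} ∩ {L0,L5} = {L0}; idom=L0

DF walk-up:
  join L3 pred L0: · stop@L0
  join L3 pred L2: L2 stop@L0
  join L4 pred L1: L1 stop@L0
  join L4 pred L2: L2 stop@L0
  join L5 pred L2: L2 stop@L0
  join L5 pred L4: L4 stop@L0
  join L6 pred L3: L3 stop@L0
  join L6 pred L5: L5 stop@L0
  L0 → ∅
  L1 → {L4}
  L2 → {L3,L4,L5}
  L3 → {L6}
  L4 → {L5}
  L5 → {L6}
  L6 → ∅

φ for g: defs {L0,L1,L2,L3}
  DF⁺ = {L3,L4,L5,L6}

Answer: ["L3", "L4", "L5", "L6"]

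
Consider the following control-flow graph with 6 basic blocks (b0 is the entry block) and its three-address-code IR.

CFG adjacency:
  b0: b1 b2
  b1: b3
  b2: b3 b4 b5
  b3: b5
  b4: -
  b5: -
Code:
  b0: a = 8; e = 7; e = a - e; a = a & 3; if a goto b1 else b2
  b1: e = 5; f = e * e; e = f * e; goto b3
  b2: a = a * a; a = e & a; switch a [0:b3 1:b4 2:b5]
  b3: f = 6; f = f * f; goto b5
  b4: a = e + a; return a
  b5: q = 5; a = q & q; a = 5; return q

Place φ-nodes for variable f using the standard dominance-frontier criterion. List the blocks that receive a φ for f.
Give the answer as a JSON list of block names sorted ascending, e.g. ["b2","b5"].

Answer: ["b3", "b5"]

Working:
idom tree: b1←b0 b2←b0 b3←b0 b4←b2 b5←b0
Join-block Dom:
  b3: preds {b1,b2}: {b0,b1} ∩ {b0,b2} = {b0}; idom=b0
  b5: preds {b2,b3}: {b0,b2} ∩ {b0,b3} = {b0}; idom=b0

Frontier:
  b3←b1: walk b1 to b0
  b3←b2: walk b2 to b0
  b5←b2: walk b2 to b0
  b5←b3: walk b3 to b0
  b0 → ∅
  b1 → {b3}
  b2 → {b3,b5}
  b3 → {b5}
  b4 → ∅
  b5 → ∅

φ for f: defs {b1,b3}
  DF⁺ = {b3,b5}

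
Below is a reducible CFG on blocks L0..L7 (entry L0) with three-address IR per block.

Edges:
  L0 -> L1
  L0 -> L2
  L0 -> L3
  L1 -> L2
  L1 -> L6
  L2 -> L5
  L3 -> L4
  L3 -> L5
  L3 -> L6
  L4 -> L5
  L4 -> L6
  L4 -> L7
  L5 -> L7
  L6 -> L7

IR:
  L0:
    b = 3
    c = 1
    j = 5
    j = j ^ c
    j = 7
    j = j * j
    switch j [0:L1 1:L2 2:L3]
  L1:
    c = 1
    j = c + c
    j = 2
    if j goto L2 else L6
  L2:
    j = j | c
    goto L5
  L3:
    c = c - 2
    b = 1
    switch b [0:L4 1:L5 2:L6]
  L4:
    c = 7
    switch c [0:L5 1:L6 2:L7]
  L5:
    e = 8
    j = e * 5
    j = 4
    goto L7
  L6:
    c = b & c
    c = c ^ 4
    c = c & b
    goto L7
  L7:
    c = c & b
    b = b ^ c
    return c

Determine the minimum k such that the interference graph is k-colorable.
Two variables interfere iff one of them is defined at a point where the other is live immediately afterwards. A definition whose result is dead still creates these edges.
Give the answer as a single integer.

def/use:
  L0: {b,c,j} / ∅
  L1: {c,j} / ∅
  L2: {j} / {c,j}
  L3: {b,c} / {c}
  L4: {c} / ∅
  L5: {e,j} / ∅
  L6: {c} / {b,c}
  L7: {b,c} / {b,c}

Liveness:
  L0: in=∅ out={b,c,j}
  L1: in={b} out={b,c,j}
  L2: in={b,c,j} out={b,c}
  L3: in={c} out={b,c}
  L4: in={b} out={b,c}
  L5: in={b,c} out={b,c}
  L6: in={b,c} out={b,c}
  L7: in={b,c} out=∅

Interfere edges:
  b — {c,e,j}
  c — {b,e,j}
  e — {b,c}
  j — {b,c}

Colouring:
  clique {b,c,e} ⇒ need ≥ 3
  assign b→c0 c→c1 e→c2 j→c2 — no edge inside a register ⇒ χ ≤ 3
  χ = 3

Answer: 3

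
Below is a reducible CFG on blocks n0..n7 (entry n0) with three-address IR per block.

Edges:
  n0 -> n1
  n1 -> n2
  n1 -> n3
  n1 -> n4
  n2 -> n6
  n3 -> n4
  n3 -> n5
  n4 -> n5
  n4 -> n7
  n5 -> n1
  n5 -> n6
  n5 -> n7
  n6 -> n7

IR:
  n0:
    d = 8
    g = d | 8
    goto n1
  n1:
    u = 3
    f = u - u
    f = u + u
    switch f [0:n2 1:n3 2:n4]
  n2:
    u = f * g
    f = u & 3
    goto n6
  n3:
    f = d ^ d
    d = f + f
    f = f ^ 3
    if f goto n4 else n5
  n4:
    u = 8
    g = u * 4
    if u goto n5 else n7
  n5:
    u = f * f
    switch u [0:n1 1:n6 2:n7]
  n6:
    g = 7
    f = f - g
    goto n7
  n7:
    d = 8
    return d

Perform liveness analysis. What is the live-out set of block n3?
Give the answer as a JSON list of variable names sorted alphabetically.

Per-block:
  n0: {d,g} / ∅
  n1: {f,u} / ∅
  n2: {f,u} / {f,g}
  n3: {d,f} / {d}
  n4: {g,u} / ∅
  n5: {u} / {f}
  n6: {f,g} / {f}
  n7: {d} / ∅

Backward fixpoint:
  live n0: ∅→{d,g}
  live n1: {d,g}→{d,f,g}
  live n2: {f,g}→{f}
  live n3: {d,g}→{d,f,g}
  live n4: {d,f}→{d,f,g}
  live n5: {d,f,g}→{d,f,g}
  live n6: {f}→∅
  live n7: ∅→∅

live-out(n3) = ["d", "f", "g"]

Answer: ["d", "f", "g"]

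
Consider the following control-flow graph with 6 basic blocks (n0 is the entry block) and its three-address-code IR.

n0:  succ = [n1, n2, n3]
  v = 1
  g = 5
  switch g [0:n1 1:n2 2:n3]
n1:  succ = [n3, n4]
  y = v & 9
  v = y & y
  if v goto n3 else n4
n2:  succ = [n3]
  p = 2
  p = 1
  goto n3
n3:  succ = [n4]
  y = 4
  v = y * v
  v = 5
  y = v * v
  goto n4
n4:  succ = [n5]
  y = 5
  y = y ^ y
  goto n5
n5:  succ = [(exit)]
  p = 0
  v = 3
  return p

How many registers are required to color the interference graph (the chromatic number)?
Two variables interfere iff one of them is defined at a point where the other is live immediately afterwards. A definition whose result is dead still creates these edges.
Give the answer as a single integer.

Per-block:
  n0 def {g,v} use ∅
  n1 def {v,y} use {v}
  n2 def {p} use ∅
  n3 def {v,y} use {v}
  n4 def {y} use ∅
  n5 def {p,v} use ∅

Backward fixpoint:
  live n0: ∅→{v}
  live n1: {v}→{v}
  live n2: {v}→{v}
  live n3: {v}→∅
  live n4: ∅→∅
  live n5: ∅→∅

Interference:
  g↔{v}
  p↔{v}
  v↔{g,p,y}
  y↔{v}

Chromatic number:
  clique {g,v} ⇒ need ≥ 2
  2-colouring: R0={v}  R1={g,p,y}
  χ = 2

Answer: 2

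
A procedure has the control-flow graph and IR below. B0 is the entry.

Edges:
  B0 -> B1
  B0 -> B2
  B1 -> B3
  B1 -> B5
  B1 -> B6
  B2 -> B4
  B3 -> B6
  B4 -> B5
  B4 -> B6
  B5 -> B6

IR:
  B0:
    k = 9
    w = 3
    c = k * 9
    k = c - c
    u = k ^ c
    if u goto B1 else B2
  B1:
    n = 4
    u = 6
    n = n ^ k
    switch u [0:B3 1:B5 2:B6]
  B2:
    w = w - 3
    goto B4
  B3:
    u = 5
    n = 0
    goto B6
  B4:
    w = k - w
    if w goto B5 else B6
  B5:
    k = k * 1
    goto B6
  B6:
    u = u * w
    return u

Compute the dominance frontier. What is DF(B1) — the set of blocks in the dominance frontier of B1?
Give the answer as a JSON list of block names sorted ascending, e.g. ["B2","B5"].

Answer: ["B5", "B6"]

Derivation:
idom tree: B1←B0 B2←B0 B3←B1 B4←B2 B5←B0 B6←B0
Join-block Dom:
  B5: preds {B1,B4}: {B0,B1} ∩ {B0,B2,B4} = {B0}; idom=B0
  B6: preds {B1,B3,B4,B5}: {B0,B1} ∩ {B0,B1,B3} ∩ {B0,B2,B4} ∩ {B0,B5} = {B0}; idom=B0

DF derivation:
  join B5 pred B1: B1 stop@B0
  join B5 pred B4: B4→B2 stop@B0
  join B6 pred B1: B1 stop@B0
  join B6 pred B3: B3→B1 stop@B0
  join B6 pred B4: B4→B2 stop@B0
  join B6 pred B5: B5 stop@B0
  B0 → ∅
  B1 → {B5,B6}
  B2 → {B5,B6}
  B3 → {B6}
  B4 → {B5,B6}
  B5 → {B6}
  B6 → ∅

DF(B1) = ["B5", "B6"]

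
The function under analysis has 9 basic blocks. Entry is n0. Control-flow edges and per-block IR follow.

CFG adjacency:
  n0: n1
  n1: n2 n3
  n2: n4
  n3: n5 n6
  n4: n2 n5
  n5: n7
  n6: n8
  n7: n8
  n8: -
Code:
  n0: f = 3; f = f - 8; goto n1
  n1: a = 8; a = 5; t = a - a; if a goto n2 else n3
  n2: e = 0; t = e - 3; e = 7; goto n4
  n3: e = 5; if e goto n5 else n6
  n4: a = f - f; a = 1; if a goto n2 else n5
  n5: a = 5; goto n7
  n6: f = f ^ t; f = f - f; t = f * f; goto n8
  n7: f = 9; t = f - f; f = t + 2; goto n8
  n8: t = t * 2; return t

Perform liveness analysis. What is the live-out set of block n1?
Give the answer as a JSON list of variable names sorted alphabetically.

Per-block:
  n0 def {f} use ∅
  n1 def {a,t} use ∅
  n2 def {e,t} use ∅
  n3 def {e} use ∅
  n4 def {a} use {f}
  n5 def {a} use ∅
  n6 def {f,t} use {f,t}
  n7 def {f,t} use ∅
  n8 def {t} use {t}

Liveness:
  n0: in=∅ out={f}
  n1: in={f} out={f,t}
  n2: in={f} out={f}
  n3: in={f,t} out={f,t}
  n4: in={f} out={f}
  n5: in=∅ out=∅
  n6: in={f,t} out={t}
  n7: in=∅ out={t}
  n8: in={t} out=∅

live-out(n1) = ["f", "t"]

Answer: ["f", "t"]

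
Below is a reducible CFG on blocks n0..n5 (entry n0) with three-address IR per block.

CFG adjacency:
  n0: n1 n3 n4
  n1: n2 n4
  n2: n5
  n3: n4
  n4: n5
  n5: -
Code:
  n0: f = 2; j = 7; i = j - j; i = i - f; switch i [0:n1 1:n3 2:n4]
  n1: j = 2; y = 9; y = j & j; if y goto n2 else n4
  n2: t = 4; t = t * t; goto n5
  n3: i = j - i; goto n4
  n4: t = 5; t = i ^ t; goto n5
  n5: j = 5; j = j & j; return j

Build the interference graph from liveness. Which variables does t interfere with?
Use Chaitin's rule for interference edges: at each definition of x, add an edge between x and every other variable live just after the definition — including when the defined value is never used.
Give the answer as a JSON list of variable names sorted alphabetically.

def/use:
  n0: {f,i,j} / ∅
  n1: {j,y} / ∅
  n2: {t} / ∅
  n3: {i} / {i,j}
  n4: {t} / {i}
  n5: {j} / ∅

Liveness:
  live n0: ∅→{i,j}
  live n1: {i}→{i}
  live n2: ∅→∅
  live n3: {i,j}→{i}
  live n4: {i}→∅
  live n5: ∅→∅

Interference:
  f↔{i,j}
  i↔{f,j,t,y}
  j↔{f,i,y}
  t↔{i}
  y↔{i,j}

N(t) = ["i"]

Answer: ["i"]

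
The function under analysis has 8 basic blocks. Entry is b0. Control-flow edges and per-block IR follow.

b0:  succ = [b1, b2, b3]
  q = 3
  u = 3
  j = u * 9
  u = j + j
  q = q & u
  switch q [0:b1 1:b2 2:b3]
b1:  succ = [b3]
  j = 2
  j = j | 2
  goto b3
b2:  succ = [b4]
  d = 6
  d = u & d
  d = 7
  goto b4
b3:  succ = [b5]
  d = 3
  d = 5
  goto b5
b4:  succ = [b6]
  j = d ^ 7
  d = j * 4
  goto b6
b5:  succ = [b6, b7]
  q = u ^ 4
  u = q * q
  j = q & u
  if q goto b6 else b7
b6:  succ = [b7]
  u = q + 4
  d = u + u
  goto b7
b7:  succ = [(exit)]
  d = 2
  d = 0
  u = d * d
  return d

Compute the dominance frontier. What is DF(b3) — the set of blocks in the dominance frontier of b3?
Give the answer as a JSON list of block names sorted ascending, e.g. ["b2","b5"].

Answer: ["b6", "b7"]

Derivation:
idom tree: b1←b0 b2←b0 b3←b0 b4←b2 b5←b3 b6←b0 b7←b0
Dom at joins:
  b3: preds {b0,b1}: {b0} ∩ {b0,b1} = {b0}; idom=b0
  b6: preds {b4,b5}: {b0,b2,b4} ∩ {b0,b3,b5} = {b0}; idom=b0
  b7: preds {b5,b6}: {b0,b3,b5} ∩ {b0,b6} = {b0}; idom=b0

Frontier:
  b3←b0: walk · to b0
  b3←b1: walk b1 to b0
  b6←b4: walk b4→b2 to b0
  b6←b5: walk b5→b3 to b0
  b7←b5: walk b5→b3 to b0
  b7←b6: walk b6 to b0
  b0 → ∅
  b1 → {b3}
  b2 → {b6}
  b3 → {b6,b7}
  b4 → {b6}
  b5 → {b6,b7}
  b6 → {b7}
  b7 → ∅

DF(b3) = ["b6", "b7"]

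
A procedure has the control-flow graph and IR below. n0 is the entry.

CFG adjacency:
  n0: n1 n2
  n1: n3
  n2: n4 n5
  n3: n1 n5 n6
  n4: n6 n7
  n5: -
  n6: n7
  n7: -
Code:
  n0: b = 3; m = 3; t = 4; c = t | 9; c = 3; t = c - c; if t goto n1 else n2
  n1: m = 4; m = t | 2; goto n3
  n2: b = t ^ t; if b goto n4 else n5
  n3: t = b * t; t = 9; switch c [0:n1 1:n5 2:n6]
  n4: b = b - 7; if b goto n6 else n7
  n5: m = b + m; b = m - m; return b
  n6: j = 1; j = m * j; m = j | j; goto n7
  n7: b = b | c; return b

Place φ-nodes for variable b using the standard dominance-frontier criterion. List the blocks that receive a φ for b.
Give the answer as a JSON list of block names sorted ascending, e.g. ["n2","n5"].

Answer: ["n5", "n6", "n7"]

Derivation:
idom tree: n1←n0 n2←n0 n3←n1 n4←n2 n5←n0 n6←n0 n7←n0
Dom at joins:
  n1: preds {n0,n3}: {n0} ∩ {n0,n1,n3} = {n0}; idom=n0
  n5: preds {n2,n3}: {n0,n2} ∩ {n0,n1,n3} = {n0}; idom=n0
  n6: preds {n3,n4}: {n0,n1,n3} ∩ {n0,n2,n4} = {n0}; idom=n0
  n7: preds {n4,n6}: {n0,n2,n4} ∩ {n0,n6} = {n0}; idom=n0

DF derivation:
  join n1 pred n0: · stop@n0
  join n1 pred n3: n3→n1 stop@n0
  join n5 pred n2: n2 stop@n0
  join n5 pred n3: n3→n1 stop@n0
  join n6 pred n3: n3→n1 stop@n0
  join n6 pred n4: n4→n2 stop@n0
  join n7 pred n4: n4→n2 stop@n0
  join n7 pred n6: n6 stop@n0
  DF(n0)=∅
  DF(n1)={n1,n5,n6}
  DF(n2)={n5,n6,n7}
  DF(n3)={n1,n5,n6}
  DF(n4)={n6,n7}
  DF(n5)=∅
  DF(n6)={n7}
  DF(n7)=∅

φ for b: defs {n0,n2,n4,n5,n7}
  DF⁺ = {n5,n6,n7}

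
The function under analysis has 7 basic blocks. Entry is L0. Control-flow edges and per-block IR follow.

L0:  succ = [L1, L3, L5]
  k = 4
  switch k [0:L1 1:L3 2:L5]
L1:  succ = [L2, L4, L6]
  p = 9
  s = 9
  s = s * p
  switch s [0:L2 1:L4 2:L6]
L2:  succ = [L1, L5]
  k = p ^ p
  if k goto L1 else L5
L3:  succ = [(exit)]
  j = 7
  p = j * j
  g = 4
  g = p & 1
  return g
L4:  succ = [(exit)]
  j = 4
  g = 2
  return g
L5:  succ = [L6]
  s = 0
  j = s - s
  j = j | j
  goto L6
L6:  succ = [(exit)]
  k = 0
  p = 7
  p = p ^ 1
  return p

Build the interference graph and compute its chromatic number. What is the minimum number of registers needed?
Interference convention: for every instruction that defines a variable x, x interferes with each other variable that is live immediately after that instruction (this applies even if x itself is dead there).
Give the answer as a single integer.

def/use:
  L0 def {k} use ∅
  L1 def {p,s} use ∅
  L2 def {k} use {p}
  L3 def {g,j,p} use ∅
  L4 def {g,j} use ∅
  L5 def {j,s} use ∅
  L6 def {k,p} use ∅

Liveness:
  L0: in=∅ out=∅
  L1: in=∅ out={p}
  L2: in={p} out=∅
  L3: in=∅ out=∅
  L4: in=∅ out=∅
  L5: in=∅ out=∅
  L6: in=∅ out=∅

Interfere edges:
  g — {p}
  j — ∅
  k — ∅
  p — {g,s}
  s — {p}

Registers:
  {g,p} pairwise interfere (2-clique) ⇒ χ ≥ 2
  assign g→c1 j→c0 k→c0 p→c0 s→c1 — no edge inside a register ⇒ χ ≤ 2
  χ = 2

Answer: 2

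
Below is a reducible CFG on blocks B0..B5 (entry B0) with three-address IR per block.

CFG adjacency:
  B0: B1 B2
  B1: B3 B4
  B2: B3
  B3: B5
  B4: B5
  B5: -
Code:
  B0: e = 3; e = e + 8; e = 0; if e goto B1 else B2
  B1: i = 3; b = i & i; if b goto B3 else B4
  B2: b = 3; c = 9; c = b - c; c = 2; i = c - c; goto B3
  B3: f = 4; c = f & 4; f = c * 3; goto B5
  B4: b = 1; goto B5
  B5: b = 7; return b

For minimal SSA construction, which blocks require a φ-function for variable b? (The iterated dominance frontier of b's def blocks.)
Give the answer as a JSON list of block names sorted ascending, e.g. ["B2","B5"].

Answer: ["B3", "B5"]

Working:
idom tree: B1←B0 B2←B0 B3←B0 B4←B1 B5←B0
Join-block Dom:
  B3: preds {B1,B2}: {B0,B1} ∩ {B0,B2} = {B0}; idom=B0
  B5: preds {B3,B4}: {B0,B3} ∩ {B0,B1,B4} = {B0}; idom=B0

DF walk-up:
  join B3 pred B1: B1 stop@B0
  join B3 pred B2: B2 stop@B0
  join B5 pred B3: B3 stop@B0
  join B5 pred B4: B4→B1 stop@B0
  B0 → ∅
  B1 → {B3,B5}
  B2 → {B3}
  B3 → {B5}
  B4 → {B5}
  B5 → ∅

φ for b: defs {B1,B2,B4,B5}
  DF⁺ = {B3,B5}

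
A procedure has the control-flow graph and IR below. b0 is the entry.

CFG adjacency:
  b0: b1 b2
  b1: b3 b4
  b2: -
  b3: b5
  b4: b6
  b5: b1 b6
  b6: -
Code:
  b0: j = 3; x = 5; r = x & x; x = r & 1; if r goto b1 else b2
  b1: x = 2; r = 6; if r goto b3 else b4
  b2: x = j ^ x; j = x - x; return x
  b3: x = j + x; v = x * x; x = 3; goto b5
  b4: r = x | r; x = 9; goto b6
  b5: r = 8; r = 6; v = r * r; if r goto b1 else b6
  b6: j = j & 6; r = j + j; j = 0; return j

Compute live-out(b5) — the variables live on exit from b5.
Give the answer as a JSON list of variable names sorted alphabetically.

Answer: ["j"]

Working:
Block summaries:
  b0: def={j,r,x} ue=∅
  b1: def={r,x} ue=∅
  b2: def={j,x} ue={j,x}
  b3: def={v,x} ue={j,x}
  b4: def={r,x} ue={r,x}
  b5: def={r,v} ue=∅
  b6: def={j,r} ue={j}

Liveness:
  live b0: ∅→{j,x}
  live b1: {j}→{j,r,x}
  live b2: {j,x}→∅
  live b3: {j,x}→{j}
  live b4: {j,r,x}→{j}
  live b5: {j}→{j}
  live b6: {j}→∅

live-out(b5) = ["j"]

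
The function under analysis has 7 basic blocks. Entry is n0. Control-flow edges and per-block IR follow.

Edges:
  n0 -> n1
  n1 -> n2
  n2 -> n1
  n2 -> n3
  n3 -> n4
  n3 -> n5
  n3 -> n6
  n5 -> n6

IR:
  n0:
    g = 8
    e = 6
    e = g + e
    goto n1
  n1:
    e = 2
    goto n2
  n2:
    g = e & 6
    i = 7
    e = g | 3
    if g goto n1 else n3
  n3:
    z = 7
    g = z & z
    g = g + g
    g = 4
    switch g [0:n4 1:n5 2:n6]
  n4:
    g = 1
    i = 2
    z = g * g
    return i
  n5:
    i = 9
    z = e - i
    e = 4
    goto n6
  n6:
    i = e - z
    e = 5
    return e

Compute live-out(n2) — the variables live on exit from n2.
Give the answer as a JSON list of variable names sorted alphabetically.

Answer: ["e"]

Derivation:
Per-block:
  n0 def {e,g} use ∅
  n1 def {e} use ∅
  n2 def {e,g,i} use {e}
  n3 def {g,z} use ∅
  n4 def {g,i,z} use ∅
  n5 def {e,i,z} use {e}
  n6 def {e,i} use {e,z}

Liveness:
  n0 li=∅ lo=∅
  n1 li=∅ lo={e}
  n2 li={e} lo={e}
  n3 li={e} lo={e,z}
  n4 li=∅ lo=∅
  n5 li={e} lo={e,z}
  n6 li={e,z} lo=∅

live-out(n2) = ["e"]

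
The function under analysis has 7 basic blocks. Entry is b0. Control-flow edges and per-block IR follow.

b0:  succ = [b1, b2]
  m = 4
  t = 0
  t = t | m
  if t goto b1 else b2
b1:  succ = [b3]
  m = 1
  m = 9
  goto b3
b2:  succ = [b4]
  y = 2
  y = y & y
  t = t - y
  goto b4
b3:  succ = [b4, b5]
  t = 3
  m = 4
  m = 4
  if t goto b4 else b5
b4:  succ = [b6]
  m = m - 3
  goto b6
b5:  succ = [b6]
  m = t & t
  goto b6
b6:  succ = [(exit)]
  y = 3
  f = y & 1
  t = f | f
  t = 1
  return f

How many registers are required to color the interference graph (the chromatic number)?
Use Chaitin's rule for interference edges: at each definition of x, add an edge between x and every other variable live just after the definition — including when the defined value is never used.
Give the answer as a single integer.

Block summaries:
  b0: {m,t} / ∅
  b1: {m} / ∅
  b2: {t,y} / {t}
  b3: {m,t} / ∅
  b4: {m} / {m}
  b5: {m} / {t}
  b6: {f,t,y} / ∅

Backward fixpoint:
  b0: in=∅ out={m,t}
  b1: in=∅ out=∅
  b2: in={m,t} out={m}
  b3: in=∅ out={m,t}
  b4: in={m} out=∅
  b5: in={t} out=∅
  b6: in=∅ out=∅

Interfere edges:
  f: {t}
  m: {t,y}
  t: {f,m,y}
  y: {m,t}

Registers:
  clique {m,t,y} ⇒ need ≥ 3
  assign f→c1 m→c1 t→c0 y→c2 — no edge inside a register ⇒ χ ≤ 3
  χ = 3

Answer: 3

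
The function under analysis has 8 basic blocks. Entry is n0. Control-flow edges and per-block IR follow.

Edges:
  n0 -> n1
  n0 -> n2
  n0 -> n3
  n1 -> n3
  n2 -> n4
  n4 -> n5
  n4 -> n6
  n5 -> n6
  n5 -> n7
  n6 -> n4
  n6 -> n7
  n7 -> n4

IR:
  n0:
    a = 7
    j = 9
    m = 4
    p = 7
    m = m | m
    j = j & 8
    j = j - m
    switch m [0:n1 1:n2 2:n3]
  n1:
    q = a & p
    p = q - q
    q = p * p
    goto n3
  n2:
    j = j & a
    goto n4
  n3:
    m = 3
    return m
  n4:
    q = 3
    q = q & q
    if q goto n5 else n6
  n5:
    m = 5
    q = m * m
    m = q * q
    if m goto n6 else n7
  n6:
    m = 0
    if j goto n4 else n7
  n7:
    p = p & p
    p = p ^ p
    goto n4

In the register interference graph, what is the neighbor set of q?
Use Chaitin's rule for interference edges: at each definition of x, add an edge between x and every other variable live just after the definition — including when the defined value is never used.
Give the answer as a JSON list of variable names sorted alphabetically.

Answer: ["j", "p"]

Working:
def/use:
  n0: def={a,j,m,p} ue=∅
  n1: def={p,q} ue={a,p}
  n2: def={j} ue={a,j}
  n3: def={m} ue=∅
  n4: def={q} ue=∅
  n5: def={m,q} ue=∅
  n6: def={m} ue={j}
  n7: def={p} ue={p}

Backward fixpoint:
  n0: in=∅ out={a,j,p}
  n1: in={a,p} out=∅
  n2: in={a,j,p} out={j,p}
  n3: in=∅ out=∅
  n4: in={j,p} out={j,p}
  n5: in={j,p} out={j,p}
  n6: in={j,p} out={j,p}
  n7: in={j,p} out={j,p}

Conflict graph:
  a↔{j,m,p}
  j↔{a,m,p,q}
  m↔{a,j,p}
  p↔{a,j,m,q}
  q↔{j,p}

N(q) = ["j", "p"]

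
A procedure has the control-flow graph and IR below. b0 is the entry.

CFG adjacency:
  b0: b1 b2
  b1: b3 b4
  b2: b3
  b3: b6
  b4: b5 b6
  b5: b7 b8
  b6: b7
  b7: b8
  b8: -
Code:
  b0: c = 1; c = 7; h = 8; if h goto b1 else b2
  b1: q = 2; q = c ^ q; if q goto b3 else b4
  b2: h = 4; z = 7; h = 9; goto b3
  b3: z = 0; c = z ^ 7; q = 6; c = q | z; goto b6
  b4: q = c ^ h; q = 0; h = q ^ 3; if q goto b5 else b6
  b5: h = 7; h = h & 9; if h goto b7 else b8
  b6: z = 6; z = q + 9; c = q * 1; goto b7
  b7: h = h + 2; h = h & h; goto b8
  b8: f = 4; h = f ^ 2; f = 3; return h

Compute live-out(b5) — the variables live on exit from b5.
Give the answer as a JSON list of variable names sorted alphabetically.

def/use:
  b0: def={c,h} ue=∅
  b1: def={q} ue={c}
  b2: def={h,z} ue=∅
  b3: def={c,q,z} ue=∅
  b4: def={h,q} ue={c,h}
  b5: def={h} ue=∅
  b6: def={c,z} ue={q}
  b7: def={h} ue={h}
  b8: def={f,h} ue=∅

Live sets:
  b0: in=∅ out={c,h}
  b1: in={c,h} out={c,h}
  b2: in=∅ out={h}
  b3: in={h} out={h,q}
  b4: in={c,h} out={h,q}
  b5: in=∅ out={h}
  b6: in={h,q} out={h}
  b7: in={h} out=∅
  b8: in=∅ out=∅

live-out(b5) = ["h"]

Answer: ["h"]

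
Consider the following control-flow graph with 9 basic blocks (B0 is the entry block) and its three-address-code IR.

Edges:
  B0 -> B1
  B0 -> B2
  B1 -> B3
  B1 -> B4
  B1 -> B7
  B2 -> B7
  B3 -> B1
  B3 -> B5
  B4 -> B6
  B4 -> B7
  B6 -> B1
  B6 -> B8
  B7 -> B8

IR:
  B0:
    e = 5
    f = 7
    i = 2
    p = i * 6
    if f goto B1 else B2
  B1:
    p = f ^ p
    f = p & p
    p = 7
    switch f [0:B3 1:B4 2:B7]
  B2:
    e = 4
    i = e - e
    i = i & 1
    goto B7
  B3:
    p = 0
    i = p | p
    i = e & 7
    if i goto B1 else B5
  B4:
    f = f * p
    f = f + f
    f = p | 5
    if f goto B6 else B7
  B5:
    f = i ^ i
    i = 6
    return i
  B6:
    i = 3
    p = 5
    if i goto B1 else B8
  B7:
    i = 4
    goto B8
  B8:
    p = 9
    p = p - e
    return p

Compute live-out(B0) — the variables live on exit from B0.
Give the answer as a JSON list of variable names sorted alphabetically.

Per-block:
  B0 def {e,f,i,p} use ∅
  B1 def {f,p} use {f,p}
  B2 def {e,i} use ∅
  B3 def {i,p} use {e}
  B4 def {f} use {f,p}
  B5 def {f,i} use {i}
  B6 def {i,p} use ∅
  B7 def {i} use ∅
  B8 def {p} use {e}

Liveness:
  B0 li=∅ lo={e,f,p}
  B1 li={e,f,p} lo={e,f,p}
  B2 li=∅ lo={e}
  B3 li={e,f} lo={e,f,i,p}
  B4 li={e,f,p} lo={e,f}
  B5 li={i} lo=∅
  B6 li={e,f} lo={e,f,p}
  B7 li={e} lo={e}
  B8 li={e} lo=∅

live-out(B0) = ["e", "f", "p"]

Answer: ["e", "f", "p"]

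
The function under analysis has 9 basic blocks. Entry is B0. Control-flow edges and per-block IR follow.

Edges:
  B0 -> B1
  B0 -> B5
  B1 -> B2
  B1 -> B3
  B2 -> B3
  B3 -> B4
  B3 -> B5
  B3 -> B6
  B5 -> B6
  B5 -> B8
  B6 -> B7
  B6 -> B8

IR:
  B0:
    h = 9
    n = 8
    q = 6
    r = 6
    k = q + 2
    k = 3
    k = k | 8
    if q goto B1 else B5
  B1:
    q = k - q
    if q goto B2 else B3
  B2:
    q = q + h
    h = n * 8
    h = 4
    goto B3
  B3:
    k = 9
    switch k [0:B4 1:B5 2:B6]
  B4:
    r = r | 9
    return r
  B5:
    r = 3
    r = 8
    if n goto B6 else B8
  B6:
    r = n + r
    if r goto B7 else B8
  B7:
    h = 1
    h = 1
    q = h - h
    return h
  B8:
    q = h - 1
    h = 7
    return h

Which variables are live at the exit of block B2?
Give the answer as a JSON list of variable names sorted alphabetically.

Answer: ["h", "n", "r"]

Analysis:
Block summaries:
  B0 def {h,k,n,q,r} use ∅
  B1 def {q} use {k,q}
  B2 def {h,q} use {h,n,q}
  B3 def {k} use ∅
  B4 def {r} use {r}
  B5 def {r} use {n}
  B6 def {r} use {n,r}
  B7 def {h,q} use ∅
  B8 def {h,q} use {h}

Backward fixpoint:
  B0: in=∅ out={h,k,n,q,r}
  B1: in={h,k,n,q,r} out={h,n,q,r}
  B2: in={h,n,q,r} out={h,n,r}
  B3: in={h,n,r} out={h,n,r}
  B4: in={r} out=∅
  B5: in={h,n} out={h,n,r}
  B6: in={h,n,r} out={h}
  B7: in=∅ out=∅
  B8: in={h} out=∅

live-out(B2) = ["h", "n", "r"]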